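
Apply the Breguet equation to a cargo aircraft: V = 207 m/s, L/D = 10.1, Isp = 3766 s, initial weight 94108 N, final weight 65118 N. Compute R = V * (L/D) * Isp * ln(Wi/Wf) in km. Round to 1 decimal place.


Step 1: Coefficient = V * (L/D) * Isp = 207 * 10.1 * 3766 = 7873576.2 m
Step 2: Wi/Wf = 94108 / 65118 = 1.445192
Step 3: ln(1.445192) = 0.368242
Step 4: R = 7873576.2 * 0.368242 = 2899381.8 m = 2899.4 km

2899.4


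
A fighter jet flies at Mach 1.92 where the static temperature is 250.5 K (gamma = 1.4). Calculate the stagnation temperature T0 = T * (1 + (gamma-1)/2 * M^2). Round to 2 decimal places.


Step 1: (gamma-1)/2 = 0.2
Step 2: M^2 = 3.6864
Step 3: 1 + 0.2 * 3.6864 = 1.73728
Step 4: T0 = 250.5 * 1.73728 = 435.19 K

435.19


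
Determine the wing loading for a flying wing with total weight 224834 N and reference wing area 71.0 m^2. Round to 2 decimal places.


Step 1: Wing loading = W / S = 224834 / 71.0
Step 2: Wing loading = 3166.68 N/m^2

3166.68


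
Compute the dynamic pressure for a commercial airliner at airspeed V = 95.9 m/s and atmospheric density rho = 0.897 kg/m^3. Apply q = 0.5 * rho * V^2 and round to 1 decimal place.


Step 1: V^2 = 95.9^2 = 9196.81
Step 2: q = 0.5 * 0.897 * 9196.81
Step 3: q = 4124.8 Pa

4124.8


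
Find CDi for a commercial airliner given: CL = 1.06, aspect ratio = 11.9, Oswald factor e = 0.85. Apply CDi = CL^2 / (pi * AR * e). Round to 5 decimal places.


Step 1: CL^2 = 1.06^2 = 1.1236
Step 2: pi * AR * e = 3.14159 * 11.9 * 0.85 = 31.77721
Step 3: CDi = 1.1236 / 31.77721 = 0.03536

0.03536


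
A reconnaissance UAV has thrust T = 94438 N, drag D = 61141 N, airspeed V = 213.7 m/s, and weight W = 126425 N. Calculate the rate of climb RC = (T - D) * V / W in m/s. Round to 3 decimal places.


Step 1: Excess thrust = T - D = 94438 - 61141 = 33297 N
Step 2: Excess power = 33297 * 213.7 = 7115568.9 W
Step 3: RC = 7115568.9 / 126425 = 56.283 m/s

56.283


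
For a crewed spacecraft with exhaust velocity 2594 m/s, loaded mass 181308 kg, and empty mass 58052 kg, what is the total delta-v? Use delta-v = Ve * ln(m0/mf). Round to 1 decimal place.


Step 1: Mass ratio m0/mf = 181308 / 58052 = 3.1232
Step 2: ln(3.1232) = 1.138858
Step 3: delta-v = 2594 * 1.138858 = 2954.2 m/s

2954.2


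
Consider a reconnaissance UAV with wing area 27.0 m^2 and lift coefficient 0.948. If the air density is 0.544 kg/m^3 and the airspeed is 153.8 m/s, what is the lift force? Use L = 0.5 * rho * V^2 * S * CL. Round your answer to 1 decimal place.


Step 1: Calculate dynamic pressure q = 0.5 * 0.544 * 153.8^2 = 0.5 * 0.544 * 23654.44 = 6434.0077 Pa
Step 2: Multiply by wing area and lift coefficient: L = 6434.0077 * 27.0 * 0.948
Step 3: L = 173718.2074 * 0.948 = 164684.9 N

164684.9


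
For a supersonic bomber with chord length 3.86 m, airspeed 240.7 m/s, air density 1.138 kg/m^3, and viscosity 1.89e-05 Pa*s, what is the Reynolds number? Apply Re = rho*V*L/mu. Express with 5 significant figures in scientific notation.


Step 1: Numerator = rho * V * L = 1.138 * 240.7 * 3.86 = 1057.318076
Step 2: Re = 1057.318076 / 1.89e-05
Step 3: Re = 5.5943e+07

5.5943e+07


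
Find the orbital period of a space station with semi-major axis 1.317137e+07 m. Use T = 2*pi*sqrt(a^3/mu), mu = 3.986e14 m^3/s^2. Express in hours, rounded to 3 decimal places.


Step 1: a^3 / mu = 2.285035e+21 / 3.986e14 = 5.732652e+06
Step 2: sqrt(5.732652e+06) = 2394.2957 s
Step 3: T = 2*pi * 2394.2957 = 15043.8 s
Step 4: T in hours = 15043.8 / 3600 = 4.179 hours

4.179


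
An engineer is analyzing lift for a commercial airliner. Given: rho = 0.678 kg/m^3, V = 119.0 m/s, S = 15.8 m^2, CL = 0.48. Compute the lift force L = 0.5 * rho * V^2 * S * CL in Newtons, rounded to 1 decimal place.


Step 1: Calculate dynamic pressure q = 0.5 * 0.678 * 119.0^2 = 0.5 * 0.678 * 14161.0 = 4800.579 Pa
Step 2: Multiply by wing area and lift coefficient: L = 4800.579 * 15.8 * 0.48
Step 3: L = 75849.1482 * 0.48 = 36407.6 N

36407.6


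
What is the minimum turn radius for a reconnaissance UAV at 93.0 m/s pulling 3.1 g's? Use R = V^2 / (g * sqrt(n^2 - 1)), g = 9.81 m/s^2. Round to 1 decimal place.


Step 1: V^2 = 93.0^2 = 8649.0
Step 2: n^2 - 1 = 3.1^2 - 1 = 8.61
Step 3: sqrt(8.61) = 2.93428
Step 4: R = 8649.0 / (9.81 * 2.93428) = 300.5 m

300.5


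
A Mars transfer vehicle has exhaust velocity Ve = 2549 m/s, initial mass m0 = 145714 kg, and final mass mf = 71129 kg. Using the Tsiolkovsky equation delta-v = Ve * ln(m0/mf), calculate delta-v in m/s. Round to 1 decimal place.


Step 1: Mass ratio m0/mf = 145714 / 71129 = 2.048588
Step 2: ln(2.048588) = 0.717151
Step 3: delta-v = 2549 * 0.717151 = 1828.0 m/s

1828.0


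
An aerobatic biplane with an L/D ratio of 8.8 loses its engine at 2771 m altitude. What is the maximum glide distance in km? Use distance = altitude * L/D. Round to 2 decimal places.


Step 1: Glide distance = altitude * L/D = 2771 * 8.8 = 24384.8 m
Step 2: Convert to km: 24384.8 / 1000 = 24.38 km

24.38


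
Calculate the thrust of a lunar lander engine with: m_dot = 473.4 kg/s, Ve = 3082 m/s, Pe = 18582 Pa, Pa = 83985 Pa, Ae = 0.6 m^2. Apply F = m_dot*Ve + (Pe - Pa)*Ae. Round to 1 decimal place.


Step 1: Momentum thrust = m_dot * Ve = 473.4 * 3082 = 1459018.8 N
Step 2: Pressure thrust = (Pe - Pa) * Ae = (18582 - 83985) * 0.6 = -39241.8 N
Step 3: Total thrust F = 1459018.8 + -39241.8 = 1419777.0 N

1419777.0


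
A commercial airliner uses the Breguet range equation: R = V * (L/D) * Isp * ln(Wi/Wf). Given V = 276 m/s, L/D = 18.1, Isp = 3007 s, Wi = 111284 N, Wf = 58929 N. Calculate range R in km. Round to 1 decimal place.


Step 1: Coefficient = V * (L/D) * Isp = 276 * 18.1 * 3007 = 15021769.2 m
Step 2: Wi/Wf = 111284 / 58929 = 1.888442
Step 3: ln(1.888442) = 0.635752
Step 4: R = 15021769.2 * 0.635752 = 9550122.3 m = 9550.1 km

9550.1


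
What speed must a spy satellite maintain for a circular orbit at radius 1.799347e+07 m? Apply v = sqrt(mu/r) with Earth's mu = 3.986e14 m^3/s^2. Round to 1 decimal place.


Step 1: mu / r = 3.986e14 / 1.799347e+07 = 22152480.8722
Step 2: v = sqrt(22152480.8722) = 4706.6 m/s

4706.6


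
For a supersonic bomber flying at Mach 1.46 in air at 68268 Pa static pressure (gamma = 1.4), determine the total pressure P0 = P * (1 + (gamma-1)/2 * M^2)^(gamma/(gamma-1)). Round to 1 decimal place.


Step 1: (gamma-1)/2 * M^2 = 0.2 * 2.1316 = 0.42632
Step 2: 1 + 0.42632 = 1.42632
Step 3: Exponent gamma/(gamma-1) = 3.5
Step 4: P0 = 68268 * 1.42632^3.5 = 236579.2 Pa

236579.2


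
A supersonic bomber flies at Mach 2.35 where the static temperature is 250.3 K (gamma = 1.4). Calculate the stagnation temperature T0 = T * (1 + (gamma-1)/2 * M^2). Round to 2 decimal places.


Step 1: (gamma-1)/2 = 0.2
Step 2: M^2 = 5.5225
Step 3: 1 + 0.2 * 5.5225 = 2.1045
Step 4: T0 = 250.3 * 2.1045 = 526.76 K

526.76


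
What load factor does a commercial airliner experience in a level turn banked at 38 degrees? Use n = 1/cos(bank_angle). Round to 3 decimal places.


Step 1: Convert 38 degrees to radians = 0.663225
Step 2: cos(38 deg) = 0.788011
Step 3: n = 1 / 0.788011 = 1.269

1.269


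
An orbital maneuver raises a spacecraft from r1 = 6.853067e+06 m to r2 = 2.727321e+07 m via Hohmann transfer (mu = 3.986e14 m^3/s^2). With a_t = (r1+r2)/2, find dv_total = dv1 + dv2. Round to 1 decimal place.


Step 1: Transfer semi-major axis a_t = (6.853067e+06 + 2.727321e+07) / 2 = 1.706314e+07 m
Step 2: v1 (circular at r1) = sqrt(mu/r1) = 7626.52 m/s
Step 3: v_t1 = sqrt(mu*(2/r1 - 1/a_t)) = 9641.95 m/s
Step 4: dv1 = |9641.95 - 7626.52| = 2015.43 m/s
Step 5: v2 (circular at r2) = 3822.97 m/s, v_t2 = 2422.78 m/s
Step 6: dv2 = |3822.97 - 2422.78| = 1400.19 m/s
Step 7: Total delta-v = 2015.43 + 1400.19 = 3415.6 m/s

3415.6


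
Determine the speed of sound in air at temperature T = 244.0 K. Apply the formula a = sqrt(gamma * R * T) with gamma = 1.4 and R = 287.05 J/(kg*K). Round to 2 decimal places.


Step 1: gamma * R * T = 1.4 * 287.05 * 244.0 = 98056.28
Step 2: a = sqrt(98056.28) = 313.14 m/s

313.14


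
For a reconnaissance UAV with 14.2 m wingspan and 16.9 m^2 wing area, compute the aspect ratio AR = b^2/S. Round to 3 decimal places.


Step 1: b^2 = 14.2^2 = 201.64
Step 2: AR = 201.64 / 16.9 = 11.931

11.931


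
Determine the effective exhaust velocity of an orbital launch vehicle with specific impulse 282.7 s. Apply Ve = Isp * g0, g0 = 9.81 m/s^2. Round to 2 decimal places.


Step 1: Ve = Isp * g0 = 282.7 * 9.81
Step 2: Ve = 2773.29 m/s

2773.29


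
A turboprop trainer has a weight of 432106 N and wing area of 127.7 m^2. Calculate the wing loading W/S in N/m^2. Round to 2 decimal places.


Step 1: Wing loading = W / S = 432106 / 127.7
Step 2: Wing loading = 3383.76 N/m^2

3383.76


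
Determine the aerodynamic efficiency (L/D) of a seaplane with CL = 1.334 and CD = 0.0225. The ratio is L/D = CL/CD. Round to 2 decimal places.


Step 1: L/D = CL / CD = 1.334 / 0.0225
Step 2: L/D = 59.29

59.29


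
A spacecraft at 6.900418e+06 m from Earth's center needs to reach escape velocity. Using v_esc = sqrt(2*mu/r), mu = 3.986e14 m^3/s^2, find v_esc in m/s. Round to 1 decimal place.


Step 1: 2*mu/r = 2 * 3.986e14 / 6.900418e+06 = 115529233.1566
Step 2: v_esc = sqrt(115529233.1566) = 10748.5 m/s

10748.5


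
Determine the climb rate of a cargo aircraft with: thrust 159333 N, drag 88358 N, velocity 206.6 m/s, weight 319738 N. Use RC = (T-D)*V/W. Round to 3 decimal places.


Step 1: Excess thrust = T - D = 159333 - 88358 = 70975 N
Step 2: Excess power = 70975 * 206.6 = 14663435.0 W
Step 3: RC = 14663435.0 / 319738 = 45.861 m/s

45.861


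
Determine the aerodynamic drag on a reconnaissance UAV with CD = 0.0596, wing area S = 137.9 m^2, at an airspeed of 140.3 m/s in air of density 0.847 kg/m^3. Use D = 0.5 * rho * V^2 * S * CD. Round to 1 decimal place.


Step 1: Dynamic pressure q = 0.5 * 0.847 * 140.3^2 = 8336.2121 Pa
Step 2: Drag D = q * S * CD = 8336.2121 * 137.9 * 0.0596
Step 3: D = 68514.0 N

68514.0


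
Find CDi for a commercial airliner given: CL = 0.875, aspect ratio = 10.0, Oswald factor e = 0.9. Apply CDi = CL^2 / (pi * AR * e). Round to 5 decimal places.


Step 1: CL^2 = 0.875^2 = 0.765625
Step 2: pi * AR * e = 3.14159 * 10.0 * 0.9 = 28.274334
Step 3: CDi = 0.765625 / 28.274334 = 0.02708

0.02708


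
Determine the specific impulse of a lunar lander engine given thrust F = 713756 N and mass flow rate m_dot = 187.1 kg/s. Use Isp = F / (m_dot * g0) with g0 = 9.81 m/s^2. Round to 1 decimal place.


Step 1: m_dot * g0 = 187.1 * 9.81 = 1835.45
Step 2: Isp = 713756 / 1835.45 = 388.9 s

388.9


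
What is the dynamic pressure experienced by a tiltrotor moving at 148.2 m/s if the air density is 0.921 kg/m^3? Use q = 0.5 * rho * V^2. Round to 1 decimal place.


Step 1: V^2 = 148.2^2 = 21963.24
Step 2: q = 0.5 * 0.921 * 21963.24
Step 3: q = 10114.1 Pa

10114.1


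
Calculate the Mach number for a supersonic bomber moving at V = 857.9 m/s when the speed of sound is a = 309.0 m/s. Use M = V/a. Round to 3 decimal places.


Step 1: M = V / a = 857.9 / 309.0
Step 2: M = 2.776

2.776


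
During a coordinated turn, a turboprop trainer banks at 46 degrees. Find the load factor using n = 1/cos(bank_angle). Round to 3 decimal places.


Step 1: Convert 46 degrees to radians = 0.802851
Step 2: cos(46 deg) = 0.694658
Step 3: n = 1 / 0.694658 = 1.440

1.440


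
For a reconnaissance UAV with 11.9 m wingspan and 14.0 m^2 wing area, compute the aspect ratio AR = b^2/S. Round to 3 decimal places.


Step 1: b^2 = 11.9^2 = 141.61
Step 2: AR = 141.61 / 14.0 = 10.115

10.115


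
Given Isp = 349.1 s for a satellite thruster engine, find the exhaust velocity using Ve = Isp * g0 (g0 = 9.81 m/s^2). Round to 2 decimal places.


Step 1: Ve = Isp * g0 = 349.1 * 9.81
Step 2: Ve = 3424.67 m/s

3424.67


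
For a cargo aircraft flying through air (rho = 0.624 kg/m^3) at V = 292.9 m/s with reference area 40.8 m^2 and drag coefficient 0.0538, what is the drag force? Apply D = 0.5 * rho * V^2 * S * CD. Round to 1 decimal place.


Step 1: Dynamic pressure q = 0.5 * 0.624 * 292.9^2 = 26766.6079 Pa
Step 2: Drag D = q * S * CD = 26766.6079 * 40.8 * 0.0538
Step 3: D = 58753.8 N

58753.8


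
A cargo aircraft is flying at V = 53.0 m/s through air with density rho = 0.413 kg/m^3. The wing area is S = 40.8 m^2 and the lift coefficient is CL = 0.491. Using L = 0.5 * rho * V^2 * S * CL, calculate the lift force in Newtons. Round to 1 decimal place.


Step 1: Calculate dynamic pressure q = 0.5 * 0.413 * 53.0^2 = 0.5 * 0.413 * 2809.0 = 580.0585 Pa
Step 2: Multiply by wing area and lift coefficient: L = 580.0585 * 40.8 * 0.491
Step 3: L = 23666.3868 * 0.491 = 11620.2 N

11620.2


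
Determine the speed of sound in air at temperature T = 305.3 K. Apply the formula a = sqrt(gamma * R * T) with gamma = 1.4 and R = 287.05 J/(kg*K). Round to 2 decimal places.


Step 1: gamma * R * T = 1.4 * 287.05 * 305.3 = 122690.911
Step 2: a = sqrt(122690.911) = 350.27 m/s

350.27


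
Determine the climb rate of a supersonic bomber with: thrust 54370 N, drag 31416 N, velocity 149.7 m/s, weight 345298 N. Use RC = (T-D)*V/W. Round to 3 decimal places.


Step 1: Excess thrust = T - D = 54370 - 31416 = 22954 N
Step 2: Excess power = 22954 * 149.7 = 3436213.8 W
Step 3: RC = 3436213.8 / 345298 = 9.951 m/s

9.951


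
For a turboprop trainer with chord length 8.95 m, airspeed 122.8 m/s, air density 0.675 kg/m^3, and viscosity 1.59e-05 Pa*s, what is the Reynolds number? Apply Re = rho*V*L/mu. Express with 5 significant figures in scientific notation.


Step 1: Numerator = rho * V * L = 0.675 * 122.8 * 8.95 = 741.8655
Step 2: Re = 741.8655 / 1.59e-05
Step 3: Re = 4.6658e+07

4.6658e+07


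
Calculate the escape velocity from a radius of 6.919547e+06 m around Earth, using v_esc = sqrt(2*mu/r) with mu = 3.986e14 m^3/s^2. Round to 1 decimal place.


Step 1: 2*mu/r = 2 * 3.986e14 / 6.919547e+06 = 115209854.0555
Step 2: v_esc = sqrt(115209854.0555) = 10733.6 m/s

10733.6


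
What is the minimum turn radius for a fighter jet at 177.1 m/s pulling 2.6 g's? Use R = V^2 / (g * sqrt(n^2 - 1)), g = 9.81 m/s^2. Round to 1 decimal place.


Step 1: V^2 = 177.1^2 = 31364.41
Step 2: n^2 - 1 = 2.6^2 - 1 = 5.76
Step 3: sqrt(5.76) = 2.4
Step 4: R = 31364.41 / (9.81 * 2.4) = 1332.2 m

1332.2


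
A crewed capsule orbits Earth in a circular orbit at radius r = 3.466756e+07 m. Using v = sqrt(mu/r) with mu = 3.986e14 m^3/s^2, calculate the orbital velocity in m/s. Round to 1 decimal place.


Step 1: mu / r = 3.986e14 / 3.466756e+07 = 11497780.6341
Step 2: v = sqrt(11497780.6341) = 3390.8 m/s

3390.8


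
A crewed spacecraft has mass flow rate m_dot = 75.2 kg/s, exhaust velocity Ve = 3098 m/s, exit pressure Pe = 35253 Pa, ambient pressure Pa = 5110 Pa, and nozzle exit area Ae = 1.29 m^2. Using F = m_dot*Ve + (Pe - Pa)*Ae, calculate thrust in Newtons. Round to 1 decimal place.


Step 1: Momentum thrust = m_dot * Ve = 75.2 * 3098 = 232969.6 N
Step 2: Pressure thrust = (Pe - Pa) * Ae = (35253 - 5110) * 1.29 = 38884.47 N
Step 3: Total thrust F = 232969.6 + 38884.47 = 271854.1 N

271854.1


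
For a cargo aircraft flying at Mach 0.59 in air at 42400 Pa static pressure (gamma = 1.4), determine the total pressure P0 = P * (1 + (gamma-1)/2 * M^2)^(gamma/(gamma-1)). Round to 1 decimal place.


Step 1: (gamma-1)/2 * M^2 = 0.2 * 0.3481 = 0.06962
Step 2: 1 + 0.06962 = 1.06962
Step 3: Exponent gamma/(gamma-1) = 3.5
Step 4: P0 = 42400 * 1.06962^3.5 = 53662.3 Pa

53662.3


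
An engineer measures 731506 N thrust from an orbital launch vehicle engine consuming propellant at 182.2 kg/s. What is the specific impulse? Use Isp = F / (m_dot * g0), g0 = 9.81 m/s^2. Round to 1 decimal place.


Step 1: m_dot * g0 = 182.2 * 9.81 = 1787.38
Step 2: Isp = 731506 / 1787.38 = 409.3 s

409.3


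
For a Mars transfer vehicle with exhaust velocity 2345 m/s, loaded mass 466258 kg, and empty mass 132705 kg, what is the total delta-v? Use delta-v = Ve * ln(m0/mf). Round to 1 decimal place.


Step 1: Mass ratio m0/mf = 466258 / 132705 = 3.513492
Step 2: ln(3.513492) = 1.256611
Step 3: delta-v = 2345 * 1.256611 = 2946.8 m/s

2946.8


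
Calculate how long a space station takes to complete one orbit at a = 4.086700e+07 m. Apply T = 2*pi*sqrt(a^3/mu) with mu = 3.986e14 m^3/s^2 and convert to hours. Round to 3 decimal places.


Step 1: a^3 / mu = 6.825245e+22 / 3.986e14 = 1.712304e+08
Step 2: sqrt(1.712304e+08) = 13085.5051 s
Step 3: T = 2*pi * 13085.5051 = 82218.65 s
Step 4: T in hours = 82218.65 / 3600 = 22.839 hours

22.839


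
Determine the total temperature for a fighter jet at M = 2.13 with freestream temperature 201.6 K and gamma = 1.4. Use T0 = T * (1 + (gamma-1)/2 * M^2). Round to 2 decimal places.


Step 1: (gamma-1)/2 = 0.2
Step 2: M^2 = 4.5369
Step 3: 1 + 0.2 * 4.5369 = 1.90738
Step 4: T0 = 201.6 * 1.90738 = 384.53 K

384.53


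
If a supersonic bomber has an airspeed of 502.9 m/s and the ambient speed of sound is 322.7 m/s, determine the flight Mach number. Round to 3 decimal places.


Step 1: M = V / a = 502.9 / 322.7
Step 2: M = 1.558

1.558


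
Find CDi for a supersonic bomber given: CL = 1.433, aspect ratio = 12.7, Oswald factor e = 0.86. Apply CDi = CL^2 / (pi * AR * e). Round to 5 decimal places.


Step 1: CL^2 = 1.433^2 = 2.053489
Step 2: pi * AR * e = 3.14159 * 12.7 * 0.86 = 34.312475
Step 3: CDi = 2.053489 / 34.312475 = 0.05985

0.05985


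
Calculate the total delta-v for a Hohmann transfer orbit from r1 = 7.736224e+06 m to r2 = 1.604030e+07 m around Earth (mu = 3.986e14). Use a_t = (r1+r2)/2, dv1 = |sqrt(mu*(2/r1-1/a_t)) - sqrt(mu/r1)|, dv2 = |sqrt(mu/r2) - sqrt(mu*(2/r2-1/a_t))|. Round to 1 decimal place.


Step 1: Transfer semi-major axis a_t = (7.736224e+06 + 1.604030e+07) / 2 = 1.188826e+07 m
Step 2: v1 (circular at r1) = sqrt(mu/r1) = 7178.01 m/s
Step 3: v_t1 = sqrt(mu*(2/r1 - 1/a_t)) = 8337.79 m/s
Step 4: dv1 = |8337.79 - 7178.01| = 1159.78 m/s
Step 5: v2 (circular at r2) = 4984.97 m/s, v_t2 = 4021.31 m/s
Step 6: dv2 = |4984.97 - 4021.31| = 963.66 m/s
Step 7: Total delta-v = 1159.78 + 963.66 = 2123.4 m/s

2123.4


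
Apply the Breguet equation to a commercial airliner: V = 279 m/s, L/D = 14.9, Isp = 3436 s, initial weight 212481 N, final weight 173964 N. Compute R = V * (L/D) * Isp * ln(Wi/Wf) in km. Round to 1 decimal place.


Step 1: Coefficient = V * (L/D) * Isp = 279 * 14.9 * 3436 = 14283795.6 m
Step 2: Wi/Wf = 212481 / 173964 = 1.221408
Step 3: ln(1.221408) = 0.200004
Step 4: R = 14283795.6 * 0.200004 = 2856819.0 m = 2856.8 km

2856.8


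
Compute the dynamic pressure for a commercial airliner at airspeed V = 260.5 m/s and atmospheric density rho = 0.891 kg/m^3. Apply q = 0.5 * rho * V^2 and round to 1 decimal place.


Step 1: V^2 = 260.5^2 = 67860.25
Step 2: q = 0.5 * 0.891 * 67860.25
Step 3: q = 30231.7 Pa

30231.7


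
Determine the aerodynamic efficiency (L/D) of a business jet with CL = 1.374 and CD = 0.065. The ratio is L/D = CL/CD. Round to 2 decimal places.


Step 1: L/D = CL / CD = 1.374 / 0.065
Step 2: L/D = 21.14

21.14


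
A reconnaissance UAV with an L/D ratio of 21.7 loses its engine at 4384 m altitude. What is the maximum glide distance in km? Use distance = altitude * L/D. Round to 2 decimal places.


Step 1: Glide distance = altitude * L/D = 4384 * 21.7 = 95132.8 m
Step 2: Convert to km: 95132.8 / 1000 = 95.13 km

95.13


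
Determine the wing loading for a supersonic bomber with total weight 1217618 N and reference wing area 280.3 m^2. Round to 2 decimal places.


Step 1: Wing loading = W / S = 1217618 / 280.3
Step 2: Wing loading = 4343.98 N/m^2

4343.98


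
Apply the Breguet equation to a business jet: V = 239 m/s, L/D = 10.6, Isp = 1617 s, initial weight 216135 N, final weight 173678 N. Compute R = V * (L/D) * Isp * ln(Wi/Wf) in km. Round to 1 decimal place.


Step 1: Coefficient = V * (L/D) * Isp = 239 * 10.6 * 1617 = 4096507.8 m
Step 2: Wi/Wf = 216135 / 173678 = 1.244458
Step 3: ln(1.244458) = 0.2187
Step 4: R = 4096507.8 * 0.2187 = 895907.1 m = 895.9 km

895.9


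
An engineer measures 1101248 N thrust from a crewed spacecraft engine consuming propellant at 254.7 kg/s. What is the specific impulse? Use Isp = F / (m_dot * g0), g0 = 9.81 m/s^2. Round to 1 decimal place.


Step 1: m_dot * g0 = 254.7 * 9.81 = 2498.61
Step 2: Isp = 1101248 / 2498.61 = 440.7 s

440.7


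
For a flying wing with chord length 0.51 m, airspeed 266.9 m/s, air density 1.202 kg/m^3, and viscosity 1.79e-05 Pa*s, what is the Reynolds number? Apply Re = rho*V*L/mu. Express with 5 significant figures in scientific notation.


Step 1: Numerator = rho * V * L = 1.202 * 266.9 * 0.51 = 163.615038
Step 2: Re = 163.615038 / 1.79e-05
Step 3: Re = 9.1405e+06

9.1405e+06


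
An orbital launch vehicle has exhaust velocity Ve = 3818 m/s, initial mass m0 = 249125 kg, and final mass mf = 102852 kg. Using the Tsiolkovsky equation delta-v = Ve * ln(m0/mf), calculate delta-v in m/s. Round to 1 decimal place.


Step 1: Mass ratio m0/mf = 249125 / 102852 = 2.42217
Step 2: ln(2.42217) = 0.884664
Step 3: delta-v = 3818 * 0.884664 = 3377.6 m/s

3377.6


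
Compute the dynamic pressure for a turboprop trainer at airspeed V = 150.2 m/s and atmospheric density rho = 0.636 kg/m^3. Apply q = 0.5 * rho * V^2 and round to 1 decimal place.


Step 1: V^2 = 150.2^2 = 22560.04
Step 2: q = 0.5 * 0.636 * 22560.04
Step 3: q = 7174.1 Pa

7174.1


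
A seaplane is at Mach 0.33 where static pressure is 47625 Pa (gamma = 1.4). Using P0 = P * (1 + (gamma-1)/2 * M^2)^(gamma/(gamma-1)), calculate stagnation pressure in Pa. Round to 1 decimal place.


Step 1: (gamma-1)/2 * M^2 = 0.2 * 0.1089 = 0.02178
Step 2: 1 + 0.02178 = 1.02178
Step 3: Exponent gamma/(gamma-1) = 3.5
Step 4: P0 = 47625 * 1.02178^3.5 = 51355.4 Pa

51355.4


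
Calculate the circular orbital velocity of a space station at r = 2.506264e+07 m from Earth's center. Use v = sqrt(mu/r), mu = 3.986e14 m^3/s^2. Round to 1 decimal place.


Step 1: mu / r = 3.986e14 / 2.506264e+07 = 15904150.5604
Step 2: v = sqrt(15904150.5604) = 3988.0 m/s

3988.0


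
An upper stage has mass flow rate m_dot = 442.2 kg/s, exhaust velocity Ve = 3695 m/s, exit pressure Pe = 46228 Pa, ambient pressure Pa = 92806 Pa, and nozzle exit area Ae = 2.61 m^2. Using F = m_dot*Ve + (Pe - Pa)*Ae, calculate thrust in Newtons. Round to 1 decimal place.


Step 1: Momentum thrust = m_dot * Ve = 442.2 * 3695 = 1633929.0 N
Step 2: Pressure thrust = (Pe - Pa) * Ae = (46228 - 92806) * 2.61 = -121568.58 N
Step 3: Total thrust F = 1633929.0 + -121568.58 = 1512360.4 N

1512360.4


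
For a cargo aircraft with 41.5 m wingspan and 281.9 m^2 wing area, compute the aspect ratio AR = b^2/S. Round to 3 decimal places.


Step 1: b^2 = 41.5^2 = 1722.25
Step 2: AR = 1722.25 / 281.9 = 6.109

6.109


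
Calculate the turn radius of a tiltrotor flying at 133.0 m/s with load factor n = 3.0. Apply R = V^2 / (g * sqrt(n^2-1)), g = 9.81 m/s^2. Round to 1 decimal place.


Step 1: V^2 = 133.0^2 = 17689.0
Step 2: n^2 - 1 = 3.0^2 - 1 = 8.0
Step 3: sqrt(8.0) = 2.828427
Step 4: R = 17689.0 / (9.81 * 2.828427) = 637.5 m

637.5


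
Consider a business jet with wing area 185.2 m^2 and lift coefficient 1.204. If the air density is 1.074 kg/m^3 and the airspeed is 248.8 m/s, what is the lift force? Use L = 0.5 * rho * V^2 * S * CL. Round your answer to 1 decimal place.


Step 1: Calculate dynamic pressure q = 0.5 * 1.074 * 248.8^2 = 0.5 * 1.074 * 61901.44 = 33241.0733 Pa
Step 2: Multiply by wing area and lift coefficient: L = 33241.0733 * 185.2 * 1.204
Step 3: L = 6156246.7715 * 1.204 = 7412121.1 N

7412121.1


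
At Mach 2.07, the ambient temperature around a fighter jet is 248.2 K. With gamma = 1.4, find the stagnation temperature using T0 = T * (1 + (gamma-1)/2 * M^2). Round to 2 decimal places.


Step 1: (gamma-1)/2 = 0.2
Step 2: M^2 = 4.2849
Step 3: 1 + 0.2 * 4.2849 = 1.85698
Step 4: T0 = 248.2 * 1.85698 = 460.90 K

460.90


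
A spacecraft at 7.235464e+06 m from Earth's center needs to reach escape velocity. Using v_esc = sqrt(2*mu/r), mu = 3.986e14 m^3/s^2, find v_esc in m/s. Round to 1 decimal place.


Step 1: 2*mu/r = 2 * 3.986e14 / 7.235464e+06 = 110179526.8417
Step 2: v_esc = sqrt(110179526.8417) = 10496.6 m/s

10496.6


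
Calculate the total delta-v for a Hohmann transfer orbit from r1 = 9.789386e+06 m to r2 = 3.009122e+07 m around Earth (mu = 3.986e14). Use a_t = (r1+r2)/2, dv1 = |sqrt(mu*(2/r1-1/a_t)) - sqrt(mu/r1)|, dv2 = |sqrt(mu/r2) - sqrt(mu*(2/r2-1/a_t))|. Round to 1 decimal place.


Step 1: Transfer semi-major axis a_t = (9.789386e+06 + 3.009122e+07) / 2 = 1.994030e+07 m
Step 2: v1 (circular at r1) = sqrt(mu/r1) = 6381.03 m/s
Step 3: v_t1 = sqrt(mu*(2/r1 - 1/a_t)) = 7838.72 m/s
Step 4: dv1 = |7838.72 - 6381.03| = 1457.68 m/s
Step 5: v2 (circular at r2) = 3639.56 m/s, v_t2 = 2550.12 m/s
Step 6: dv2 = |3639.56 - 2550.12| = 1089.44 m/s
Step 7: Total delta-v = 1457.68 + 1089.44 = 2547.1 m/s

2547.1


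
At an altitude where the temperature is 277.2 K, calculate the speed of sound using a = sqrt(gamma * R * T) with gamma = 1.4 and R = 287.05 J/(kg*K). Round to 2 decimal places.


Step 1: gamma * R * T = 1.4 * 287.05 * 277.2 = 111398.364
Step 2: a = sqrt(111398.364) = 333.76 m/s

333.76


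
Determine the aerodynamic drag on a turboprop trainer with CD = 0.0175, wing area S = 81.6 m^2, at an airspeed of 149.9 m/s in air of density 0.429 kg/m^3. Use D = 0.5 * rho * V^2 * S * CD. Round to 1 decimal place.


Step 1: Dynamic pressure q = 0.5 * 0.429 * 149.9^2 = 4819.8171 Pa
Step 2: Drag D = q * S * CD = 4819.8171 * 81.6 * 0.0175
Step 3: D = 6882.7 N

6882.7


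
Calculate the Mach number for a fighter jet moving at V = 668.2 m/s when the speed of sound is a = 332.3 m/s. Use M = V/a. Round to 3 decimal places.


Step 1: M = V / a = 668.2 / 332.3
Step 2: M = 2.011

2.011


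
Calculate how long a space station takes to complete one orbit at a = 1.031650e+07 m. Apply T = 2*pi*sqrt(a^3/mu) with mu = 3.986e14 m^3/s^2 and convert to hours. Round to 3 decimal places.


Step 1: a^3 / mu = 1.097987e+21 / 3.986e14 = 2.754608e+06
Step 2: sqrt(2.754608e+06) = 1659.7013 s
Step 3: T = 2*pi * 1659.7013 = 10428.21 s
Step 4: T in hours = 10428.21 / 3600 = 2.897 hours

2.897


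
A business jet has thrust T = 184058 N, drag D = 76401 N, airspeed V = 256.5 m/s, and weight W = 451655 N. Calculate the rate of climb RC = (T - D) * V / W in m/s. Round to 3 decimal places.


Step 1: Excess thrust = T - D = 184058 - 76401 = 107657 N
Step 2: Excess power = 107657 * 256.5 = 27614020.5 W
Step 3: RC = 27614020.5 / 451655 = 61.140 m/s

61.140


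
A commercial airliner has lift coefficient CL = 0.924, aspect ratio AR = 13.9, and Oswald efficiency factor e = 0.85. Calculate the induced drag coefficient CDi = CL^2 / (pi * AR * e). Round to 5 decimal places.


Step 1: CL^2 = 0.924^2 = 0.853776
Step 2: pi * AR * e = 3.14159 * 13.9 * 0.85 = 37.117917
Step 3: CDi = 0.853776 / 37.117917 = 0.02300

0.02300


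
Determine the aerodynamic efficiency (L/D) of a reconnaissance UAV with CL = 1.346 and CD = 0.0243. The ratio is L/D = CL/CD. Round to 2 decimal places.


Step 1: L/D = CL / CD = 1.346 / 0.0243
Step 2: L/D = 55.39

55.39


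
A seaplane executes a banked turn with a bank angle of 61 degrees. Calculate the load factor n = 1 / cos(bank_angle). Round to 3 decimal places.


Step 1: Convert 61 degrees to radians = 1.064651
Step 2: cos(61 deg) = 0.48481
Step 3: n = 1 / 0.48481 = 2.063

2.063


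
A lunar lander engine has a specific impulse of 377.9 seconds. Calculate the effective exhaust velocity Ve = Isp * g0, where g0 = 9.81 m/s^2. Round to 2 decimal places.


Step 1: Ve = Isp * g0 = 377.9 * 9.81
Step 2: Ve = 3707.20 m/s

3707.20


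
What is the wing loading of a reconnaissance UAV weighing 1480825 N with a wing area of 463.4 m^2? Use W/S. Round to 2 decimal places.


Step 1: Wing loading = W / S = 1480825 / 463.4
Step 2: Wing loading = 3195.57 N/m^2

3195.57


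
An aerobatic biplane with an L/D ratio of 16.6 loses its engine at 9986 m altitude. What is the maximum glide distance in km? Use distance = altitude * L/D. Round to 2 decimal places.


Step 1: Glide distance = altitude * L/D = 9986 * 16.6 = 165767.6 m
Step 2: Convert to km: 165767.6 / 1000 = 165.77 km

165.77


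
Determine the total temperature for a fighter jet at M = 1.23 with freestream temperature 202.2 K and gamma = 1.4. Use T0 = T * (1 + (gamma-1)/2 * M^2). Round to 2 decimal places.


Step 1: (gamma-1)/2 = 0.2
Step 2: M^2 = 1.5129
Step 3: 1 + 0.2 * 1.5129 = 1.30258
Step 4: T0 = 202.2 * 1.30258 = 263.38 K

263.38


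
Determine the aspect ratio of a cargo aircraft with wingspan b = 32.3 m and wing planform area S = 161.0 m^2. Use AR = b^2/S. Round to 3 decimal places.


Step 1: b^2 = 32.3^2 = 1043.29
Step 2: AR = 1043.29 / 161.0 = 6.480

6.480


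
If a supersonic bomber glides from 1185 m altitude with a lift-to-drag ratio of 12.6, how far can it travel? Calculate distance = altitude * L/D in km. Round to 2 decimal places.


Step 1: Glide distance = altitude * L/D = 1185 * 12.6 = 14931.0 m
Step 2: Convert to km: 14931.0 / 1000 = 14.93 km

14.93


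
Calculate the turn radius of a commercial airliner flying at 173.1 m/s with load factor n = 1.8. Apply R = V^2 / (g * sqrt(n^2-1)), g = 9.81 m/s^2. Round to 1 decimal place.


Step 1: V^2 = 173.1^2 = 29963.61
Step 2: n^2 - 1 = 1.8^2 - 1 = 2.24
Step 3: sqrt(2.24) = 1.496663
Step 4: R = 29963.61 / (9.81 * 1.496663) = 2040.8 m

2040.8


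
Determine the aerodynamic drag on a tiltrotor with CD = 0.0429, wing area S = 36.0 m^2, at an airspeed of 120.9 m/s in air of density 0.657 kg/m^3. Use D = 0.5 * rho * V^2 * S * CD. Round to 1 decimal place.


Step 1: Dynamic pressure q = 0.5 * 0.657 * 120.9^2 = 4801.6221 Pa
Step 2: Drag D = q * S * CD = 4801.6221 * 36.0 * 0.0429
Step 3: D = 7415.6 N

7415.6


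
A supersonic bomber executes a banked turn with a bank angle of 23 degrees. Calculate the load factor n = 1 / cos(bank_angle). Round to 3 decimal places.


Step 1: Convert 23 degrees to radians = 0.401426
Step 2: cos(23 deg) = 0.920505
Step 3: n = 1 / 0.920505 = 1.086

1.086


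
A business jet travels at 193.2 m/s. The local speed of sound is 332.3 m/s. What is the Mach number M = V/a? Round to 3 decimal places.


Step 1: M = V / a = 193.2 / 332.3
Step 2: M = 0.581

0.581


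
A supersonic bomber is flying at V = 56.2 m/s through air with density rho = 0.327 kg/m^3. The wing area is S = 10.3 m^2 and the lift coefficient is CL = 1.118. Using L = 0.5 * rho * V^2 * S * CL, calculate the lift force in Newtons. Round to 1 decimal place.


Step 1: Calculate dynamic pressure q = 0.5 * 0.327 * 56.2^2 = 0.5 * 0.327 * 3158.44 = 516.4049 Pa
Step 2: Multiply by wing area and lift coefficient: L = 516.4049 * 10.3 * 1.118
Step 3: L = 5318.9709 * 1.118 = 5946.6 N

5946.6


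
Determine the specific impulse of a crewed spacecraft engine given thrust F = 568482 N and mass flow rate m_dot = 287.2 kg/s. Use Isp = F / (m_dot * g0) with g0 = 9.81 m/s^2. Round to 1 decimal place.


Step 1: m_dot * g0 = 287.2 * 9.81 = 2817.43
Step 2: Isp = 568482 / 2817.43 = 201.8 s

201.8


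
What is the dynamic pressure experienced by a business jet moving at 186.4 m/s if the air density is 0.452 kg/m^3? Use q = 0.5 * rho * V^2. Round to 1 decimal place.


Step 1: V^2 = 186.4^2 = 34744.96
Step 2: q = 0.5 * 0.452 * 34744.96
Step 3: q = 7852.4 Pa

7852.4


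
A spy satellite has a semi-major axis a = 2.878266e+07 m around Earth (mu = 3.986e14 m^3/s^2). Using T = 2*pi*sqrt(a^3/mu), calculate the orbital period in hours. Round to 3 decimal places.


Step 1: a^3 / mu = 2.384475e+22 / 3.986e14 = 5.982125e+07
Step 2: sqrt(5.982125e+07) = 7734.4199 s
Step 3: T = 2*pi * 7734.4199 = 48596.79 s
Step 4: T in hours = 48596.79 / 3600 = 13.499 hours

13.499


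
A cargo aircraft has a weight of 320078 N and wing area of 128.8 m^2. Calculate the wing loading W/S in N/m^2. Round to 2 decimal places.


Step 1: Wing loading = W / S = 320078 / 128.8
Step 2: Wing loading = 2485.08 N/m^2

2485.08


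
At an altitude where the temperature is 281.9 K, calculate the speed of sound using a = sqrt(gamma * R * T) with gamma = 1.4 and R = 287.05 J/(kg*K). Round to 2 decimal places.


Step 1: gamma * R * T = 1.4 * 287.05 * 281.9 = 113287.153
Step 2: a = sqrt(113287.153) = 336.58 m/s

336.58


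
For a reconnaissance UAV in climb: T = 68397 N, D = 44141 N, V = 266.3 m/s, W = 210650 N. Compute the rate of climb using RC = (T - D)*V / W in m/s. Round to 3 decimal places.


Step 1: Excess thrust = T - D = 68397 - 44141 = 24256 N
Step 2: Excess power = 24256 * 266.3 = 6459372.8 W
Step 3: RC = 6459372.8 / 210650 = 30.664 m/s

30.664


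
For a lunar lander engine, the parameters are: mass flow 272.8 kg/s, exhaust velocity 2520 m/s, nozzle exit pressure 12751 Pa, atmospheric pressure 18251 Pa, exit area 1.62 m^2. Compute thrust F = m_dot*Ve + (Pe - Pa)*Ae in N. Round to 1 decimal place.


Step 1: Momentum thrust = m_dot * Ve = 272.8 * 2520 = 687456.0 N
Step 2: Pressure thrust = (Pe - Pa) * Ae = (12751 - 18251) * 1.62 = -8910.00 N
Step 3: Total thrust F = 687456.0 + -8910.00 = 678546.0 N

678546.0


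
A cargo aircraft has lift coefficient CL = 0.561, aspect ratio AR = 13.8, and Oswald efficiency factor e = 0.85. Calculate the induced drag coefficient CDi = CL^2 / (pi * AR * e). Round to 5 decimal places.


Step 1: CL^2 = 0.561^2 = 0.314721
Step 2: pi * AR * e = 3.14159 * 13.8 * 0.85 = 36.850882
Step 3: CDi = 0.314721 / 36.850882 = 0.00854

0.00854


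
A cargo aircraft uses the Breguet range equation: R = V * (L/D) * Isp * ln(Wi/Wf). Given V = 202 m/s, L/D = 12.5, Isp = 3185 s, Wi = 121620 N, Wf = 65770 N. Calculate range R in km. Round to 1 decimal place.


Step 1: Coefficient = V * (L/D) * Isp = 202 * 12.5 * 3185 = 8042125.0 m
Step 2: Wi/Wf = 121620 / 65770 = 1.849171
Step 3: ln(1.849171) = 0.614738
Step 4: R = 8042125.0 * 0.614738 = 4943796.8 m = 4943.8 km

4943.8


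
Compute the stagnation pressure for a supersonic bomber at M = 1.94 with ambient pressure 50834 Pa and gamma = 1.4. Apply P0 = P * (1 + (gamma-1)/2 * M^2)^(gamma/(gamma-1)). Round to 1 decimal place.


Step 1: (gamma-1)/2 * M^2 = 0.2 * 3.7636 = 0.75272
Step 2: 1 + 0.75272 = 1.75272
Step 3: Exponent gamma/(gamma-1) = 3.5
Step 4: P0 = 50834 * 1.75272^3.5 = 362366.6 Pa

362366.6


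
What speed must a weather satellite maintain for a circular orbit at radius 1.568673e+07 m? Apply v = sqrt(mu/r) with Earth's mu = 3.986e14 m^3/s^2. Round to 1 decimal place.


Step 1: mu / r = 3.986e14 / 1.568673e+07 = 25410012.1568
Step 2: v = sqrt(25410012.1568) = 5040.8 m/s

5040.8


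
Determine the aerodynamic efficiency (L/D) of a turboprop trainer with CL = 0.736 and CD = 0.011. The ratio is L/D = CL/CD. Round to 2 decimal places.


Step 1: L/D = CL / CD = 0.736 / 0.011
Step 2: L/D = 66.91

66.91


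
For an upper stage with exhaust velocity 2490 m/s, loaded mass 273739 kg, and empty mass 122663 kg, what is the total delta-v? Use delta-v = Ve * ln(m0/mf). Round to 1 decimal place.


Step 1: Mass ratio m0/mf = 273739 / 122663 = 2.231635
Step 2: ln(2.231635) = 0.802734
Step 3: delta-v = 2490 * 0.802734 = 1998.8 m/s

1998.8


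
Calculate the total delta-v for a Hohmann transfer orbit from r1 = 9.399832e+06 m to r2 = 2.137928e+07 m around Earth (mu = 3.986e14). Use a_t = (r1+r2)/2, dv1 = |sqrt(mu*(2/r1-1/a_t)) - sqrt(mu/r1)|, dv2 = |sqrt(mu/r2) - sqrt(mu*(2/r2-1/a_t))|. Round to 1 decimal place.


Step 1: Transfer semi-major axis a_t = (9.399832e+06 + 2.137928e+07) / 2 = 1.538956e+07 m
Step 2: v1 (circular at r1) = sqrt(mu/r1) = 6511.91 m/s
Step 3: v_t1 = sqrt(mu*(2/r1 - 1/a_t)) = 7675.24 m/s
Step 4: dv1 = |7675.24 - 6511.91| = 1163.33 m/s
Step 5: v2 (circular at r2) = 4317.9 m/s, v_t2 = 3374.58 m/s
Step 6: dv2 = |4317.9 - 3374.58| = 943.32 m/s
Step 7: Total delta-v = 1163.33 + 943.32 = 2106.6 m/s

2106.6


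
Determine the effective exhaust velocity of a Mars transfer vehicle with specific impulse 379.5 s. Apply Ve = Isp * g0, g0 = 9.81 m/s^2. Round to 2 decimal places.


Step 1: Ve = Isp * g0 = 379.5 * 9.81
Step 2: Ve = 3722.90 m/s

3722.90


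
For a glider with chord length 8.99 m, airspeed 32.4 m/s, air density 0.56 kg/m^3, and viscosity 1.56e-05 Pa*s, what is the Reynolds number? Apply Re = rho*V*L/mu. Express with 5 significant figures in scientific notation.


Step 1: Numerator = rho * V * L = 0.56 * 32.4 * 8.99 = 163.11456
Step 2: Re = 163.11456 / 1.56e-05
Step 3: Re = 1.0456e+07

1.0456e+07


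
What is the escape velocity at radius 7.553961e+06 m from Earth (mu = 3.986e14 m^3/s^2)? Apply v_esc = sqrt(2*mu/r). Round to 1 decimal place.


Step 1: 2*mu/r = 2 * 3.986e14 / 7.553961e+06 = 105534037.0436
Step 2: v_esc = sqrt(105534037.0436) = 10273.0 m/s

10273.0


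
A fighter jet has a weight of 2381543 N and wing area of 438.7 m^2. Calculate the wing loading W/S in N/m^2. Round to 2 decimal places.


Step 1: Wing loading = W / S = 2381543 / 438.7
Step 2: Wing loading = 5428.64 N/m^2

5428.64


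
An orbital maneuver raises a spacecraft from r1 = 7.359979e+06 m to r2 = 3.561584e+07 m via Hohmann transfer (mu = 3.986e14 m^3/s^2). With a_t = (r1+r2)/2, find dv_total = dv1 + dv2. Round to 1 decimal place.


Step 1: Transfer semi-major axis a_t = (7.359979e+06 + 3.561584e+07) / 2 = 2.148791e+07 m
Step 2: v1 (circular at r1) = sqrt(mu/r1) = 7359.2 m/s
Step 3: v_t1 = sqrt(mu*(2/r1 - 1/a_t)) = 9474.47 m/s
Step 4: dv1 = |9474.47 - 7359.2| = 2115.27 m/s
Step 5: v2 (circular at r2) = 3345.39 m/s, v_t2 = 1957.89 m/s
Step 6: dv2 = |3345.39 - 1957.89| = 1387.5 m/s
Step 7: Total delta-v = 2115.27 + 1387.5 = 3502.8 m/s

3502.8


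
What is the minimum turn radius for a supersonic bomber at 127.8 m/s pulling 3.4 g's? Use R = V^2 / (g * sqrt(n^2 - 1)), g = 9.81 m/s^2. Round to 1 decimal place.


Step 1: V^2 = 127.8^2 = 16332.84
Step 2: n^2 - 1 = 3.4^2 - 1 = 10.56
Step 3: sqrt(10.56) = 3.249615
Step 4: R = 16332.84 / (9.81 * 3.249615) = 512.3 m

512.3


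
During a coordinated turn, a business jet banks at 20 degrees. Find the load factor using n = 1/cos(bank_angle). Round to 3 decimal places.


Step 1: Convert 20 degrees to radians = 0.349066
Step 2: cos(20 deg) = 0.939693
Step 3: n = 1 / 0.939693 = 1.064

1.064


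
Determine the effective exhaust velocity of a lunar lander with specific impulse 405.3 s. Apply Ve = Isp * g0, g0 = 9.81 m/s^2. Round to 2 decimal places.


Step 1: Ve = Isp * g0 = 405.3 * 9.81
Step 2: Ve = 3975.99 m/s

3975.99


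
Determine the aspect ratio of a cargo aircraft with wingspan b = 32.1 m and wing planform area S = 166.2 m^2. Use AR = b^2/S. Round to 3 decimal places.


Step 1: b^2 = 32.1^2 = 1030.41
Step 2: AR = 1030.41 / 166.2 = 6.200

6.200


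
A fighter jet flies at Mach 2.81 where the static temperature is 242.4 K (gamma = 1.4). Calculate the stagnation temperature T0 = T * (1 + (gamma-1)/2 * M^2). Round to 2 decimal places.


Step 1: (gamma-1)/2 = 0.2
Step 2: M^2 = 7.8961
Step 3: 1 + 0.2 * 7.8961 = 2.57922
Step 4: T0 = 242.4 * 2.57922 = 625.20 K

625.20


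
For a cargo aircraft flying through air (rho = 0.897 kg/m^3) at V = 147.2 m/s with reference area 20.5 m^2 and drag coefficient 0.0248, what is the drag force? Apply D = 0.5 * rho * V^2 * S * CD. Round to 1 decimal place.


Step 1: Dynamic pressure q = 0.5 * 0.897 * 147.2^2 = 9718.0262 Pa
Step 2: Drag D = q * S * CD = 9718.0262 * 20.5 * 0.0248
Step 3: D = 4940.6 N

4940.6


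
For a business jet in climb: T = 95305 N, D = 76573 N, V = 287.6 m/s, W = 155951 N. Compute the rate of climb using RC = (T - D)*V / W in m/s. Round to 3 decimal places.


Step 1: Excess thrust = T - D = 95305 - 76573 = 18732 N
Step 2: Excess power = 18732 * 287.6 = 5387323.2 W
Step 3: RC = 5387323.2 / 155951 = 34.545 m/s

34.545
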